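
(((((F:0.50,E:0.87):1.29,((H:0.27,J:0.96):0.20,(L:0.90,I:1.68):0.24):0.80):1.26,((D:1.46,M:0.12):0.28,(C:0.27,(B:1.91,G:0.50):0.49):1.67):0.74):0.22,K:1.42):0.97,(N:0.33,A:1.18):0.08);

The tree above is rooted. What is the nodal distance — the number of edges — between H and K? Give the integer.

6

The MRCA of H and K is the node subtending ((((F,E),((H,J),(L,I))),((D,M),(C,(B,G)))),K).
From H up to that node: 5 branches. From K up to the same node: 1 branch. Total: 5 + 1 = 6.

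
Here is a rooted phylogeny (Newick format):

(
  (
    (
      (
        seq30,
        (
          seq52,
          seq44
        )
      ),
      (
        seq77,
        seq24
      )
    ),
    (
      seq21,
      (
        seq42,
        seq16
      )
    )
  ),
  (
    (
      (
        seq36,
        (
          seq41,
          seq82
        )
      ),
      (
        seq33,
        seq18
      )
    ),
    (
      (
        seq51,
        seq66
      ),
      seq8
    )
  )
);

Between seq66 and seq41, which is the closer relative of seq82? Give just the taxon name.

seq41

The MRCA of seq82 and seq41 subtends (seq41,seq82) (2 taxa).
The MRCA of seq82 and seq66 subtends (((seq36,(seq41,seq82)),(seq33,seq18)),((seq51,seq66),seq8)) (8 taxa).
The first is nested inside the second, so seq82 shares a more recent common ancestor with seq41.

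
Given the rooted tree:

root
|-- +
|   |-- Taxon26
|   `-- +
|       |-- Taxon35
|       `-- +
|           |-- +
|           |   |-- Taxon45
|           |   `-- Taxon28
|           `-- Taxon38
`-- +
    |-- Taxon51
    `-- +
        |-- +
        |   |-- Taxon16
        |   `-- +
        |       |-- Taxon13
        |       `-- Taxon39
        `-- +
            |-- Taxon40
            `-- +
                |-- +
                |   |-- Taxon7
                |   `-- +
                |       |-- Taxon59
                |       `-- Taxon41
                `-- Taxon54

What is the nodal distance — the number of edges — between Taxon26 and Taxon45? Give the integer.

The MRCA of Taxon26 and Taxon45 is the node subtending (Taxon26,(Taxon35,((Taxon45,Taxon28),Taxon38))).
From Taxon26 up to that node: 1 branch. From Taxon45 up to the same node: 4 branches. Total: 1 + 4 = 5.

5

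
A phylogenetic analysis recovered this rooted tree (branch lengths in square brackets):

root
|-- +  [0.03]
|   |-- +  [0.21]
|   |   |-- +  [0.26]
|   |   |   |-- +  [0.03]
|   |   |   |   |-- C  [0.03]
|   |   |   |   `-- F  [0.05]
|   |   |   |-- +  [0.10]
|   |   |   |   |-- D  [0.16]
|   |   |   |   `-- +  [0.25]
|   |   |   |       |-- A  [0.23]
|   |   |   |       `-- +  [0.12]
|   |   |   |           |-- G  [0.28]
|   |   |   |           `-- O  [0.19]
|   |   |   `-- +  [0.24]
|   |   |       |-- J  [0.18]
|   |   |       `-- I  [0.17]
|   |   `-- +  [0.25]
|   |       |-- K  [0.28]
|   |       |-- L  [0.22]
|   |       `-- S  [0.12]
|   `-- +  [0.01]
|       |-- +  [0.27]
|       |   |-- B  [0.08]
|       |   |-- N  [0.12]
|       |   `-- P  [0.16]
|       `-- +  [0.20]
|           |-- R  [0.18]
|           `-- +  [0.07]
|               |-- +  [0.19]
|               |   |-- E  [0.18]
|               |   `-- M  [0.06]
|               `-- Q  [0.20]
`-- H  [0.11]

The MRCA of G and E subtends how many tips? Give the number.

The MRCA of G and E is the node subtending ((((C,F),(D,(A,(G,O))),(J,I)),(K,L,S)),((B,N,P),(R,((E,M),Q)))).
That clade contains 18 terminal taxa: A, B, C, D, E, F, G, I, J, K, L, M, N, O, P, Q, R, S.

18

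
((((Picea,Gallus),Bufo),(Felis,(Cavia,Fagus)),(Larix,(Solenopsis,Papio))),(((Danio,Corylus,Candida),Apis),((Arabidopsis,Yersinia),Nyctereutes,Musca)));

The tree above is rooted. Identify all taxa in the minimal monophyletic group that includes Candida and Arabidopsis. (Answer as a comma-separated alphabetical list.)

Apis, Arabidopsis, Candida, Corylus, Danio, Musca, Nyctereutes, Yersinia

Tracing Candida: it sits inside (Danio,Corylus,Candida).
Tracing Arabidopsis: it sits inside (Arabidopsis,Yersinia).
The smallest clade enclosing both is (((Danio,Corylus,Candida),Apis),((Arabidopsis,Yersinia),Nyctereutes,Musca)); the answer is its 8 terminal taxa in alphabetical order.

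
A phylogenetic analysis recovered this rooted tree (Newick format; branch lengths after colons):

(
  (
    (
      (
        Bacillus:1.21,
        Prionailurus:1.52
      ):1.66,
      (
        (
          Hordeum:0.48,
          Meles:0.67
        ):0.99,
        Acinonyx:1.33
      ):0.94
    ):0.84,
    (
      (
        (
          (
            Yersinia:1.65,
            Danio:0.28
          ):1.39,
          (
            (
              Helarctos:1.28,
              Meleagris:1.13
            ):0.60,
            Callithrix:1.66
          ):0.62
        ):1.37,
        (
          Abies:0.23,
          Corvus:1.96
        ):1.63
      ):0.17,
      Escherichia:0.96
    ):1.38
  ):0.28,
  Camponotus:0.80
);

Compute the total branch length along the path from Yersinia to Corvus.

8.00

The path runs Yersinia → … → MRCA → … → Corvus; the MRCA is the node subtending (((Yersinia,Danio),((Helarctos,Meleagris),Callithrix)),(Abies,Corvus)).
Branch lengths along that path: 1.65 + 1.39 + 1.37 + 1.63 + 1.96 = 8.00.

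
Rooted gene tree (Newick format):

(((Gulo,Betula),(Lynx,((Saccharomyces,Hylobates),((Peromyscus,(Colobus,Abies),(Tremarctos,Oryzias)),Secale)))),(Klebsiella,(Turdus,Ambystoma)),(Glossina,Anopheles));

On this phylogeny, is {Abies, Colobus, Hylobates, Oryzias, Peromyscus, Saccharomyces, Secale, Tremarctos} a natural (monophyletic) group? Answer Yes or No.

Yes

The most recent common ancestor of these taxa subtends ((Saccharomyces,Hylobates),((Peromyscus,(Colobus,Abies),(Tremarctos,Oryzias)),Secale)).
That clade has exactly 8 tips — every listed taxon and nothing else — so the group is monophyletic.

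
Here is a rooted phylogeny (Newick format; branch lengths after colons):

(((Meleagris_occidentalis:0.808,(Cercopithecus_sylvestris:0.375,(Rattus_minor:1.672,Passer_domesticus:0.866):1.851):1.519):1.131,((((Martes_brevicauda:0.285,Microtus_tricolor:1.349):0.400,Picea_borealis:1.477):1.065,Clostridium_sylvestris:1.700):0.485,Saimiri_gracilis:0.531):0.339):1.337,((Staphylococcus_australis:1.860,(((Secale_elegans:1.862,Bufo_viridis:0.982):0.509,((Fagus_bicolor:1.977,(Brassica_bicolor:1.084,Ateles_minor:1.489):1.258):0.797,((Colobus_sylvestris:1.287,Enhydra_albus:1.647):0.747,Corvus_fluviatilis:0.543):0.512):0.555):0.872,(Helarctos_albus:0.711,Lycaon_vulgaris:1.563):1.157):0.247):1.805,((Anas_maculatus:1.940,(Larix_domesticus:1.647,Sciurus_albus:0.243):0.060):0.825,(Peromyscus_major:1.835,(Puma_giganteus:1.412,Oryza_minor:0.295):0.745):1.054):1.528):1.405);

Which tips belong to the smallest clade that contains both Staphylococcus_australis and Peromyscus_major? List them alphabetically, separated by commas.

Anas_maculatus, Ateles_minor, Brassica_bicolor, Bufo_viridis, Colobus_sylvestris, Corvus_fluviatilis, Enhydra_albus, Fagus_bicolor, Helarctos_albus, Larix_domesticus, Lycaon_vulgaris, Oryza_minor, Peromyscus_major, Puma_giganteus, Sciurus_albus, Secale_elegans, Staphylococcus_australis

Tracing Staphylococcus_australis: it sits inside (Staphylococcus_australis,(((Secale_elegans,Bufo_viridis),((Fagus_bicolor,(Brassica_bicolor,Ateles_minor)),((Colobus_sylvestris,Enhydra_albus),Corvus_fluviatilis))),(Helarctos_albus,Lycaon_vulgaris))).
Tracing Peromyscus_major: it sits inside (Peromyscus_major,(Puma_giganteus,Oryza_minor)).
The smallest clade enclosing both is ((Staphylococcus_australis,(((Secale_elegans,Bufo_viridis),((Fagus_bicolor,(Brassica_bicolor,Ateles_minor)),((Colobus_sylvestris,Enhydra_albus),Corvus_fluviatilis))),(Helarctos_albus,Lycaon_vulgaris))),((Anas_maculatus,(Larix_domesticus,Sciurus_albus)),(Peromyscus_major,(Puma_giganteus,Oryza_minor)))); the answer is its 17 terminal taxa in alphabetical order.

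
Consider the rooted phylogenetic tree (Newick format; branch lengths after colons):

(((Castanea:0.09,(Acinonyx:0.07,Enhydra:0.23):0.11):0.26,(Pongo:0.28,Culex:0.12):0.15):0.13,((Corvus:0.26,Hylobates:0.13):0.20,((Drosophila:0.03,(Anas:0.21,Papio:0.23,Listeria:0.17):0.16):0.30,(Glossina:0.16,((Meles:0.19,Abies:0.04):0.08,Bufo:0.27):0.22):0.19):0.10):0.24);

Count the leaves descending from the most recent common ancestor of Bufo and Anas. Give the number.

8

The MRCA of Bufo and Anas is the node subtending ((Drosophila,(Anas,Papio,Listeria)),(Glossina,((Meles,Abies),Bufo))).
That clade contains 8 terminal taxa: Abies, Anas, Bufo, Drosophila, Glossina, Listeria, Meles, Papio.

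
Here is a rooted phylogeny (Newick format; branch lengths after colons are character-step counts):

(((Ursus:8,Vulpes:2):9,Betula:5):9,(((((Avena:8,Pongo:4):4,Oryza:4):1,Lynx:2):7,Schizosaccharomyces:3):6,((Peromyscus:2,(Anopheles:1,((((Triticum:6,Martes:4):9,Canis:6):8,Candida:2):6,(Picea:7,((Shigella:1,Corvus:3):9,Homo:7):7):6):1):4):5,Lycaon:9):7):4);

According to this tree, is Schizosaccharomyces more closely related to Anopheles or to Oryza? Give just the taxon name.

The MRCA of Schizosaccharomyces and Oryza subtends ((((Avena,Pongo),Oryza),Lynx),Schizosaccharomyces) (5 taxa).
The MRCA of Schizosaccharomyces and Anopheles subtends (((((Avena,Pongo),Oryza),Lynx),Schizosaccharomyces),((Peromyscus,(Anopheles,((((Triticum,Martes),Canis),Candida),(Picea,((Shigella,Corvus),Homo))))),Lycaon)) (16 taxa).
The first is nested inside the second, so Schizosaccharomyces shares a more recent common ancestor with Oryza.

Oryza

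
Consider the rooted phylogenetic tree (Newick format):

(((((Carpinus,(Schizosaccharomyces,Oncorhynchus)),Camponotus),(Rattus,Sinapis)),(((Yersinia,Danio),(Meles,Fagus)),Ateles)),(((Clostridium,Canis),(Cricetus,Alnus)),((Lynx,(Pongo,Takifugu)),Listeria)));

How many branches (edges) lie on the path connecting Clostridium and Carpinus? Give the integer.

9

The MRCA of Clostridium and Carpinus is the root of the tree.
From Clostridium up to that node: 4 branches. From Carpinus up to the same node: 5 branches. Total: 4 + 5 = 9.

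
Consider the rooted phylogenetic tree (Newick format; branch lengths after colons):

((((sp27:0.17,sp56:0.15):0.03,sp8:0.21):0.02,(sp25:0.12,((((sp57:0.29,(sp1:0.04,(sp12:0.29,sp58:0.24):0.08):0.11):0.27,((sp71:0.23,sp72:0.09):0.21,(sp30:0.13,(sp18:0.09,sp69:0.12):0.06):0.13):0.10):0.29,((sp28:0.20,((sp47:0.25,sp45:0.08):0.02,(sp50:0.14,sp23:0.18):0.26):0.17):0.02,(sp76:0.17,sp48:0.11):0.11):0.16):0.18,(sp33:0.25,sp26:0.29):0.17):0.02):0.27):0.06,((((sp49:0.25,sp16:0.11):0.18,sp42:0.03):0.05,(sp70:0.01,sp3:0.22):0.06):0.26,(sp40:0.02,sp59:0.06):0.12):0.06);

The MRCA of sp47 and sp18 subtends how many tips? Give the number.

The MRCA of sp47 and sp18 is the node subtending (((sp57,(sp1,(sp12,sp58))),((sp71,sp72),(sp30,(sp18,sp69)))),((sp28,((sp47,sp45),(sp50,sp23))),(sp76,sp48))).
That clade contains 16 terminal taxa: sp1, sp12, sp18, sp23, sp28, sp30, sp45, sp47, sp48, sp50, sp57, sp58, sp69, sp71, sp72, sp76.

16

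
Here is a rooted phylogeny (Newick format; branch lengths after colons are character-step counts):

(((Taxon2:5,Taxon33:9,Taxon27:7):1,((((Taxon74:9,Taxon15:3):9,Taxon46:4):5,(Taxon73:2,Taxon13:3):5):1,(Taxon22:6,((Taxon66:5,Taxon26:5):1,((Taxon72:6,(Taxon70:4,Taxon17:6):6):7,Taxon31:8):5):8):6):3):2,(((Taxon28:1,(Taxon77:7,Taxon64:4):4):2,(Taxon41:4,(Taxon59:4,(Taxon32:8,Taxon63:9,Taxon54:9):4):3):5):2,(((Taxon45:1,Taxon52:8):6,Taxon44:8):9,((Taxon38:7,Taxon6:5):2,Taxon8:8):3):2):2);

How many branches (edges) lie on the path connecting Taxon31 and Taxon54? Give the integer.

12

The MRCA of Taxon31 and Taxon54 is the root of the tree.
From Taxon31 up to that node: 6 branches. From Taxon54 up to the same node: 6 branches. Total: 6 + 6 = 12.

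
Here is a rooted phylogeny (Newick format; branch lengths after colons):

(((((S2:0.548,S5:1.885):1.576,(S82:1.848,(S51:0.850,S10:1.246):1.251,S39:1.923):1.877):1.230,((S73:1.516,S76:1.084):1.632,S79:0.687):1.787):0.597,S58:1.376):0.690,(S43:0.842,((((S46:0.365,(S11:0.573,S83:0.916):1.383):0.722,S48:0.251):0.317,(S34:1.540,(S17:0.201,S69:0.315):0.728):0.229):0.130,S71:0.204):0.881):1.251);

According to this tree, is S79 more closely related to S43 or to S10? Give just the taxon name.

The MRCA of S79 and S10 subtends (((S2,S5),(S82,(S51,S10),S39)),((S73,S76),S79)) (9 taxa).
The MRCA of S79 and S43 is the root, subtending the entire tree (19 taxa).
The first is nested inside the second, so S79 shares a more recent common ancestor with S10.

S10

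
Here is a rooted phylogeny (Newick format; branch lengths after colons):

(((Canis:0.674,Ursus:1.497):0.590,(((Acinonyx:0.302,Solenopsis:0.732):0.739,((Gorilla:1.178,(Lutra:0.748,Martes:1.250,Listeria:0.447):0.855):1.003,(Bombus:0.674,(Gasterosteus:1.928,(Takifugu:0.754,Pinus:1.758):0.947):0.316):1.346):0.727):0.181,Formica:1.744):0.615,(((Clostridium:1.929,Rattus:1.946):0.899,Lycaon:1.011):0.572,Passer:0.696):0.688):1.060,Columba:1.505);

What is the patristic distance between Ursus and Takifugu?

6.973

The path runs Ursus → … → MRCA → … → Takifugu; the MRCA is the node subtending ((Canis,Ursus),(((Acinonyx,Solenopsis),((Gorilla,(Lutra,Martes,Listeria)),(Bombus,(Gasterosteus,(Takifugu,Pinus))))),Formica),(((Clostridium,Rattus),Lycaon),Passer)).
Branch lengths along that path: 1.497 + 0.590 + 0.615 + 0.181 + 0.727 + 1.346 + 0.316 + 0.947 + 0.754 = 6.973.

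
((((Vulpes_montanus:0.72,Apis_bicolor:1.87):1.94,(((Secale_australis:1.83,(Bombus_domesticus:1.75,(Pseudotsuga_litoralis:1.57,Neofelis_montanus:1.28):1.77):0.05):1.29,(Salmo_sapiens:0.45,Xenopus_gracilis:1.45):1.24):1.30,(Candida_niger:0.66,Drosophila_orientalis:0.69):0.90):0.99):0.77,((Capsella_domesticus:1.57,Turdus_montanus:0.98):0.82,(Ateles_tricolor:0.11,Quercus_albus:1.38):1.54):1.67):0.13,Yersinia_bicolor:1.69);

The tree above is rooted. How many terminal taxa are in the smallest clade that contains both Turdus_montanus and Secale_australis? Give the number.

14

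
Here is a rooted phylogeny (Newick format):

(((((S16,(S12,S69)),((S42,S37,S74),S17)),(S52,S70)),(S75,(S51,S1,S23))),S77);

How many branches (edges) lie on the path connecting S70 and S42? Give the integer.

The MRCA of S70 and S42 is the node subtending (((S16,(S12,S69)),((S42,S37,S74),S17)),(S52,S70)).
From S70 up to that node: 2 branches. From S42 up to the same node: 4 branches. Total: 2 + 4 = 6.

6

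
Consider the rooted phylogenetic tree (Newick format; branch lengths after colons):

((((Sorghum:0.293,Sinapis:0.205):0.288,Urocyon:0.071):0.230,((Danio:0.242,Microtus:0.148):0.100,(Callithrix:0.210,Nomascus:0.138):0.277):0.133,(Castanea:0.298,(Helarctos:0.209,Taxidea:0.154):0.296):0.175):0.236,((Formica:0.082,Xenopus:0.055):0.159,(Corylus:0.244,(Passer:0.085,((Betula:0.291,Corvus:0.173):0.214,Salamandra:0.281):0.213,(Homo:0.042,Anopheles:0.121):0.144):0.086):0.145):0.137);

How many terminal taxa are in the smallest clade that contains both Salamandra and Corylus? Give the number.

7

The MRCA of Salamandra and Corylus is the node subtending (Corylus,(Passer,((Betula,Corvus),Salamandra),(Homo,Anopheles))).
That clade contains 7 terminal taxa: Anopheles, Betula, Corvus, Corylus, Homo, Passer, Salamandra.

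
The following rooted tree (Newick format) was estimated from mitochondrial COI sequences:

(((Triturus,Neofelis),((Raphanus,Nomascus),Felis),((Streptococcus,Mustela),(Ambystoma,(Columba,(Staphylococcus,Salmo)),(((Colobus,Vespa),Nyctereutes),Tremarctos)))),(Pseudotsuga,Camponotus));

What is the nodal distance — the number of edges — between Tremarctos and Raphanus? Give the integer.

7

The MRCA of Tremarctos and Raphanus is the node subtending ((Triturus,Neofelis),((Raphanus,Nomascus),Felis),((Streptococcus,Mustela),(Ambystoma,(Columba,(Staphylococcus,Salmo)),(((Colobus,Vespa),Nyctereutes),Tremarctos)))).
From Tremarctos up to that node: 4 branches. From Raphanus up to the same node: 3 branches. Total: 4 + 3 = 7.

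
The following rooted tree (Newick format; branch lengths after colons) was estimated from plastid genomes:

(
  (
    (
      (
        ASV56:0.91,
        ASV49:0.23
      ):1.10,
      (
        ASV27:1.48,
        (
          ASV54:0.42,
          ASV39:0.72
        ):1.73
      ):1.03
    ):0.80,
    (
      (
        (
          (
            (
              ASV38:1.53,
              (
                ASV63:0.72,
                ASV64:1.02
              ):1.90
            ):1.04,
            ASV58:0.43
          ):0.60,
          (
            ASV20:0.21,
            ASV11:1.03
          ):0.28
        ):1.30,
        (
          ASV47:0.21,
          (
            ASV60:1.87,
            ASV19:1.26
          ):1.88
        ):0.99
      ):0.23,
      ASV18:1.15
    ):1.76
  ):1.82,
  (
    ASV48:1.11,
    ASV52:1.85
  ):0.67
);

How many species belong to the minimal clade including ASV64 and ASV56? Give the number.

The MRCA of ASV64 and ASV56 is the node subtending (((ASV56,ASV49),(ASV27,(ASV54,ASV39))),(((((ASV38,(ASV63,ASV64)),ASV58),(ASV20,ASV11)),(ASV47,(ASV60,ASV19))),ASV18)).
That clade contains 15 terminal taxa: ASV11, ASV18, ASV19, ASV20, ASV27, ASV38, ASV39, ASV47, ASV49, ASV54, ASV56, ASV58, ASV60, ASV63, ASV64.

15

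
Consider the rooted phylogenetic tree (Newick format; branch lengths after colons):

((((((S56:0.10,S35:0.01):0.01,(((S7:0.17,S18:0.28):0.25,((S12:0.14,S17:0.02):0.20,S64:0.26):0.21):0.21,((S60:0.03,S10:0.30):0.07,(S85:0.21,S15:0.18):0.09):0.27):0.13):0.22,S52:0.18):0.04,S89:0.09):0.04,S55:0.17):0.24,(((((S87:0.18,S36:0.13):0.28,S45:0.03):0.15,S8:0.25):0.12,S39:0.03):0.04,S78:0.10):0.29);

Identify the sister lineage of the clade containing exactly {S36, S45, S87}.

S8

The clade containing exactly {S36, S45, S87} attaches to the tree at the node subtending (((S87,S36),S45),S8).
The other lineage descending from that same node — the sister group — is the single tip S8.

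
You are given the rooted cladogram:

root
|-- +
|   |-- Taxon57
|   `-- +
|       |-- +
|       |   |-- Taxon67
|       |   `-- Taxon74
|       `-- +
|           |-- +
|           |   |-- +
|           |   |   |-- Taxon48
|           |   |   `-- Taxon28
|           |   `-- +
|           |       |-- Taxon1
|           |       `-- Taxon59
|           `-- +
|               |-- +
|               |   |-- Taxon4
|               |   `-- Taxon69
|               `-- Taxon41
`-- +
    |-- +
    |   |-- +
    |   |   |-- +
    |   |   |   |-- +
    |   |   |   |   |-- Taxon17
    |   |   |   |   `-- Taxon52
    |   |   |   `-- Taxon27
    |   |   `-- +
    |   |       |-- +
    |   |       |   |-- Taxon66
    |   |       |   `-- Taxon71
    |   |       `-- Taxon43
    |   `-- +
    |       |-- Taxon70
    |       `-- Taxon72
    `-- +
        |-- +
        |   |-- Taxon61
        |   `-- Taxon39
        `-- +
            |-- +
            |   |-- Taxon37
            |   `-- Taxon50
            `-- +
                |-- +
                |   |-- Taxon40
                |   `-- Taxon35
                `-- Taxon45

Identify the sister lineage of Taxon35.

Taxon35 attaches to the tree at the node subtending (Taxon40,Taxon35).
The other lineage descending from that same node — the sister group — is the single tip Taxon40.

Taxon40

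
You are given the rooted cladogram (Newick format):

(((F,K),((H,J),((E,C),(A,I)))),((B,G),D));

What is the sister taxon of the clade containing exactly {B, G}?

The clade containing exactly {B, G} attaches to the tree at the node subtending ((B,G),D).
The other lineage descending from that same node — the sister group — is the single tip D.

D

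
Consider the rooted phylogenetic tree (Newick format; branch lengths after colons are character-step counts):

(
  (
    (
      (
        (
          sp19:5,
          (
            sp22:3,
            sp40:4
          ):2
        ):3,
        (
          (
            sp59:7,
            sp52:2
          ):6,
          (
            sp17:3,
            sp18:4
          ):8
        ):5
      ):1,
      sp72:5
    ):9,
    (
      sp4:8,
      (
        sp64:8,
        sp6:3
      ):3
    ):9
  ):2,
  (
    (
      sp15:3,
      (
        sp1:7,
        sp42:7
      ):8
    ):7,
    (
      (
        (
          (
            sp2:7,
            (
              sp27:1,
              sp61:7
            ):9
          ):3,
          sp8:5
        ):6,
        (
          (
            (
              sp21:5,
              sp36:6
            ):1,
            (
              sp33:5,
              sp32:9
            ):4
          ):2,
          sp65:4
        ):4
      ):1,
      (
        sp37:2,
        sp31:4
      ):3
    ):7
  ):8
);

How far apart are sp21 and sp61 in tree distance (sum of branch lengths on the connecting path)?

37

The path runs sp21 → … → MRCA → … → sp61; the MRCA is the node subtending (((sp2,(sp27,sp61)),sp8),(((sp21,sp36),(sp33,sp32)),sp65)).
Branch lengths along that path: 5 + 1 + 2 + 4 + 6 + 3 + 9 + 7 = 37.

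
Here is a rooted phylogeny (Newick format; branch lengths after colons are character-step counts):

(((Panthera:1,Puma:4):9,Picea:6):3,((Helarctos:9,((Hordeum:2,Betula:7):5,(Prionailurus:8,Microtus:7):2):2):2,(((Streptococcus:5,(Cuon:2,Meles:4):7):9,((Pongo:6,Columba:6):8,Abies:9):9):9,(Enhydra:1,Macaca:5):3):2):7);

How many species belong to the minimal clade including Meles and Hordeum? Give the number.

13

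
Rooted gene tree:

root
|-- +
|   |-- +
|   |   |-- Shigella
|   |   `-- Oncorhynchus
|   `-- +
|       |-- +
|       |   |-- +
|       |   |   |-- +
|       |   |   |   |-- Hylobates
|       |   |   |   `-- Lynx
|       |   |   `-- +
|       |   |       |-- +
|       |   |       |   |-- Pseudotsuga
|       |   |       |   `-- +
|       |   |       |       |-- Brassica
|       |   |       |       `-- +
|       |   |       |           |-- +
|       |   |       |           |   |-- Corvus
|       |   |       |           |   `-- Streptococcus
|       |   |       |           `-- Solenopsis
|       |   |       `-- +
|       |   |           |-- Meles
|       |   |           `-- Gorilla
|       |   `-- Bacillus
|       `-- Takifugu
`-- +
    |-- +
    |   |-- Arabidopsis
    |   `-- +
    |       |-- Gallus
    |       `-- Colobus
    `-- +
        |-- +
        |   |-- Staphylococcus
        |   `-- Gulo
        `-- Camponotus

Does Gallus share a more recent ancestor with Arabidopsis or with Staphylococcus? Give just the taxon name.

The MRCA of Gallus and Arabidopsis subtends (Arabidopsis,(Gallus,Colobus)) (3 taxa).
The MRCA of Gallus and Staphylococcus subtends ((Arabidopsis,(Gallus,Colobus)),((Staphylococcus,Gulo),Camponotus)) (6 taxa).
The first is nested inside the second, so Gallus shares a more recent common ancestor with Arabidopsis.

Arabidopsis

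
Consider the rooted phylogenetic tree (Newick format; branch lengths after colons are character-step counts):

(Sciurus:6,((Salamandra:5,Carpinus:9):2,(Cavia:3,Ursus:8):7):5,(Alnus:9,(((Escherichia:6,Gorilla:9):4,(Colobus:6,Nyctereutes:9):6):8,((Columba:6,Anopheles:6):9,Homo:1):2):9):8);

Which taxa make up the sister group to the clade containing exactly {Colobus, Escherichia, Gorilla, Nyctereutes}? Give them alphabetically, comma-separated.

The clade containing exactly {Colobus, Escherichia, Gorilla, Nyctereutes} attaches to the tree at the node subtending (((Escherichia,Gorilla),(Colobus,Nyctereutes)),((Columba,Anopheles),Homo)).
The other lineage descending from that same node — the sister group — is ((Columba,Anopheles),Homo); its 3 tips in alphabetical order are the answer.

Anopheles, Columba, Homo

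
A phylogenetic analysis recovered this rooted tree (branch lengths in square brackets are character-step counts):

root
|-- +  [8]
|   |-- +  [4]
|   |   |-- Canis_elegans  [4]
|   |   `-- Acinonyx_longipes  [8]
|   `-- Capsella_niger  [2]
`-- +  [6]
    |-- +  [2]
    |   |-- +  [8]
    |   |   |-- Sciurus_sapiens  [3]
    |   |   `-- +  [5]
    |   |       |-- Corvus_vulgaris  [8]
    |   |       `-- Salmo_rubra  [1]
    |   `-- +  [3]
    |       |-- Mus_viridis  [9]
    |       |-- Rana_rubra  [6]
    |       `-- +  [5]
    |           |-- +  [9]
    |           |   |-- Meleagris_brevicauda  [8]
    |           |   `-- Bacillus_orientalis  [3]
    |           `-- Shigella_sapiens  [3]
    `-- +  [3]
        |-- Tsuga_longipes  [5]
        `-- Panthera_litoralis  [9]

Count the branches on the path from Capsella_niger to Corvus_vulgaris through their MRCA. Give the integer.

The MRCA of Capsella_niger and Corvus_vulgaris is the root of the tree.
From Capsella_niger up to that node: 2 branches. From Corvus_vulgaris up to the same node: 5 branches. Total: 2 + 5 = 7.

7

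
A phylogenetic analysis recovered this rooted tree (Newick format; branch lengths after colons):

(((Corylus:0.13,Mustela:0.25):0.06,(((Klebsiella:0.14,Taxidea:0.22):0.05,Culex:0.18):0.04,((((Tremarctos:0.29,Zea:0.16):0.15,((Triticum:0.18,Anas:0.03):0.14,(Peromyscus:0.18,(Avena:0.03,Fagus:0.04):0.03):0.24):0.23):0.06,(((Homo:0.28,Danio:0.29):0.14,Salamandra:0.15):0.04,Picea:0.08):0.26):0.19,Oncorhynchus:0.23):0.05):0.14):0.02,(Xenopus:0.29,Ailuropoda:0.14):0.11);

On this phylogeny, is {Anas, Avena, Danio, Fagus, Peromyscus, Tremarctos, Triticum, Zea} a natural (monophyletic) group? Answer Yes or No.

The MRCA of the listed taxa subtends (((Tremarctos,Zea),((Triticum,Anas),(Peromyscus,(Avena,Fagus)))),(((Homo,Danio),Salamandra),Picea)).
That clade also contains Homo, Picea, Salamandra, which are not in the proposed group, so the group is not monophyletic.

No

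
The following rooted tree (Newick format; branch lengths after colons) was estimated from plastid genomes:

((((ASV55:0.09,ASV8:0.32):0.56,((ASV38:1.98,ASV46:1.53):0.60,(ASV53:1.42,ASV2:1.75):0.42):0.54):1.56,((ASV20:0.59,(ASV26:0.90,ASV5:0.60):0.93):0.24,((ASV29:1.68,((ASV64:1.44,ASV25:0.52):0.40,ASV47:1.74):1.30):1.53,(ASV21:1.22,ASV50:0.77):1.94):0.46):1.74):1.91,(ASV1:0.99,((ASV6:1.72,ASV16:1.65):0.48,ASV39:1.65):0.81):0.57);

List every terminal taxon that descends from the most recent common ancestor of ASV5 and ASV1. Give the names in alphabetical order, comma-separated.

ASV1, ASV16, ASV2, ASV20, ASV21, ASV25, ASV26, ASV29, ASV38, ASV39, ASV46, ASV47, ASV5, ASV50, ASV53, ASV55, ASV6, ASV64, ASV8

Tracing ASV5: it sits inside (ASV26,ASV5).
Tracing ASV1: it sits inside (ASV1,((ASV6,ASV16),ASV39)).
The smallest clade enclosing both is the whole tree (their MRCA is the root), so the answer is all 19 tips in alphabetical order.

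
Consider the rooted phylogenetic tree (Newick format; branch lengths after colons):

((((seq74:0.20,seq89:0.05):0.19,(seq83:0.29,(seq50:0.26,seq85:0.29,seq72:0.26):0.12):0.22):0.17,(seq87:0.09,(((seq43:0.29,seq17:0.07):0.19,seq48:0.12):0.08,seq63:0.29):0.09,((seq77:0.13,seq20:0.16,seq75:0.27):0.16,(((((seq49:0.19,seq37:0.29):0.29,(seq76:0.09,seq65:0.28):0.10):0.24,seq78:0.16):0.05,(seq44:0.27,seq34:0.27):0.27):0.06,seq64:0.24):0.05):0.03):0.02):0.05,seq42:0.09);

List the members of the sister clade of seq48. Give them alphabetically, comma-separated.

seq17, seq43

seq48 attaches to the tree at the node subtending ((seq43,seq17),seq48).
The other lineage descending from that same node — the sister group — is (seq43,seq17); its 2 tips in alphabetical order are the answer.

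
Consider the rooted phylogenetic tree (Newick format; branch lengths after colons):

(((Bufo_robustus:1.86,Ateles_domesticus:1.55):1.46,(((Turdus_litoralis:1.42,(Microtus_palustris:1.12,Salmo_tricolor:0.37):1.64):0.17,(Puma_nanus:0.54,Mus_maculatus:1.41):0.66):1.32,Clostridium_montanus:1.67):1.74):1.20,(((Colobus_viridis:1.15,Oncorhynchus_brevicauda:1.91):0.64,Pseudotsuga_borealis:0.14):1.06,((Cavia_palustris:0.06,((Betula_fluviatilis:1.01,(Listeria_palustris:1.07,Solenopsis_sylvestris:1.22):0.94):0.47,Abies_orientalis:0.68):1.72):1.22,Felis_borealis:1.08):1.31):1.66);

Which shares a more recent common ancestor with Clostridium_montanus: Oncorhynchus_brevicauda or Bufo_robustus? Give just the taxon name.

The MRCA of Clostridium_montanus and Bufo_robustus subtends ((Bufo_robustus,Ateles_domesticus),(((Turdus_litoralis,(Microtus_palustris,Salmo_tricolor)),(Puma_nanus,Mus_maculatus)),Clostridium_montanus)) (8 taxa).
The MRCA of Clostridium_montanus and Oncorhynchus_brevicauda is the root, subtending the entire tree (17 taxa).
The first is nested inside the second, so Clostridium_montanus shares a more recent common ancestor with Bufo_robustus.

Bufo_robustus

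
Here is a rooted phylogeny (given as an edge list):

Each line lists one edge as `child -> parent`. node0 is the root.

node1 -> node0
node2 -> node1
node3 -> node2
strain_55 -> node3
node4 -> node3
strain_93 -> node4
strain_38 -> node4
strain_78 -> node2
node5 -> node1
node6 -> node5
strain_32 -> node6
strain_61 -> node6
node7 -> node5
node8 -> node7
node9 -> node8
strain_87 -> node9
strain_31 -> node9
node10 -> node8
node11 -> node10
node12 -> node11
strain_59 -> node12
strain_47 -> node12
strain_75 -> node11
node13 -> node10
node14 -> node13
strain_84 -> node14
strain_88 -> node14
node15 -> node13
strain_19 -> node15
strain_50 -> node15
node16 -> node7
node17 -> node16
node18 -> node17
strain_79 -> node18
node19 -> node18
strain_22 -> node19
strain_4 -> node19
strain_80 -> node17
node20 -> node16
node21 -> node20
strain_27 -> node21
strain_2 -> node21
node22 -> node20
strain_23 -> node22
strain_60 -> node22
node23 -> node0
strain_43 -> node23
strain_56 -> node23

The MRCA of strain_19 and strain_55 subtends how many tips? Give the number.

The MRCA of strain_19 and strain_55 is the node subtending (((strain_55,(strain_93,strain_38)),strain_78),((strain_32,strain_61),(((strain_87,strain_31),(((strain_59,strain_47),strain_75),((strain_84,strain_88),(strain_19,strain_50)))),(((strain_79,(strain_22,strain_4)),strain_80),((strain_27,strain_2),(strain_23,strain_60)))))).
That clade contains 23 terminal taxa: strain_19, strain_2, strain_22, strain_23, strain_27, strain_31, strain_32, strain_38, strain_4, strain_47, strain_50, strain_55, strain_59, strain_60, strain_61, strain_75, strain_78, strain_79, strain_80, strain_84, strain_87, strain_88, strain_93.

23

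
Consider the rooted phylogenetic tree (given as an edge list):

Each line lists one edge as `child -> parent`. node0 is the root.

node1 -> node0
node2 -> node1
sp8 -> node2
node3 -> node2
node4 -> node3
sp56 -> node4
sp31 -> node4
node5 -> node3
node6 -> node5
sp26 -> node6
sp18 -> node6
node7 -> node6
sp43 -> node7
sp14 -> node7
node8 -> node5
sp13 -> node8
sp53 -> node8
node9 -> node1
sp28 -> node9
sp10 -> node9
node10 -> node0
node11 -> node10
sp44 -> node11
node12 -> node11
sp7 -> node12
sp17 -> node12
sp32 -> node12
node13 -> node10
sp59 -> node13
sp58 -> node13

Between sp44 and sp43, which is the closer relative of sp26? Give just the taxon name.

The MRCA of sp26 and sp43 subtends (sp26,sp18,(sp43,sp14)) (4 taxa).
The MRCA of sp26 and sp44 is the root, subtending the entire tree (17 taxa).
The first is nested inside the second, so sp26 shares a more recent common ancestor with sp43.

sp43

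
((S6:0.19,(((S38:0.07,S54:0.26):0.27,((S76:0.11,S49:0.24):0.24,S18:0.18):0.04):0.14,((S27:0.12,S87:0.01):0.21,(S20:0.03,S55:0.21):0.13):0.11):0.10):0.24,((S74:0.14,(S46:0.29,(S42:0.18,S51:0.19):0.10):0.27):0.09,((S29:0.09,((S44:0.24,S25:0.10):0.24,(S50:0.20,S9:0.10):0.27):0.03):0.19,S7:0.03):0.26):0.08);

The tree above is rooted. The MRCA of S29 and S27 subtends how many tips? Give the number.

20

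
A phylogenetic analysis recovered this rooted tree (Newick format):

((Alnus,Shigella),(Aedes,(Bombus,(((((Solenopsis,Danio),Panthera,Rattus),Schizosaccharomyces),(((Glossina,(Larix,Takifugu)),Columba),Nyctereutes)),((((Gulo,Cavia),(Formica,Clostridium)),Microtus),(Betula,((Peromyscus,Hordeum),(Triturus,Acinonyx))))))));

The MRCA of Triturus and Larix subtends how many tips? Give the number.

20

The MRCA of Triturus and Larix is the node subtending (((((Solenopsis,Danio),Panthera,Rattus),Schizosaccharomyces),(((Glossina,(Larix,Takifugu)),Columba),Nyctereutes)),((((Gulo,Cavia),(Formica,Clostridium)),Microtus),(Betula,((Peromyscus,Hordeum),(Triturus,Acinonyx))))).
That clade contains 20 terminal taxa: Acinonyx, Betula, Cavia, Clostridium, Columba, Danio, Formica, Glossina, Gulo, Hordeum, Larix, Microtus, Nyctereutes, Panthera, Peromyscus, Rattus, Schizosaccharomyces, Solenopsis, Takifugu, Triturus.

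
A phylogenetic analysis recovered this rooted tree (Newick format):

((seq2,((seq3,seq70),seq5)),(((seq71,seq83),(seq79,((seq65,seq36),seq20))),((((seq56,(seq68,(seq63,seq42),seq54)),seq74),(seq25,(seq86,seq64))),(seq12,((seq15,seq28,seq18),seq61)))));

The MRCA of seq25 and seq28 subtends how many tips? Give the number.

14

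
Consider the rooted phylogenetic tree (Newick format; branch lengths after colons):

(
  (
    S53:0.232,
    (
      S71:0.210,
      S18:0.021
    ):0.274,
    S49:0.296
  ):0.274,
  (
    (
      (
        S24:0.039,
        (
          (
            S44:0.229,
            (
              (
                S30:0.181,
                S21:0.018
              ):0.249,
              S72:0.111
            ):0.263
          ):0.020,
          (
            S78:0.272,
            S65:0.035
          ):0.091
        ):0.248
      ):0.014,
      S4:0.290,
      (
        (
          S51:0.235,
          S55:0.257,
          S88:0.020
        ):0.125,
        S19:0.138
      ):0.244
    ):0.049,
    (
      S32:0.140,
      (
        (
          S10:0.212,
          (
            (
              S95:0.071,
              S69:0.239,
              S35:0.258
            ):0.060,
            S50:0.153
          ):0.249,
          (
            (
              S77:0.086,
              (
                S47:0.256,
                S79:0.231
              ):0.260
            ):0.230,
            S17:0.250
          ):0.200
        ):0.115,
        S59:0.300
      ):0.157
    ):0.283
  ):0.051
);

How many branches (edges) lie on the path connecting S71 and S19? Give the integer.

7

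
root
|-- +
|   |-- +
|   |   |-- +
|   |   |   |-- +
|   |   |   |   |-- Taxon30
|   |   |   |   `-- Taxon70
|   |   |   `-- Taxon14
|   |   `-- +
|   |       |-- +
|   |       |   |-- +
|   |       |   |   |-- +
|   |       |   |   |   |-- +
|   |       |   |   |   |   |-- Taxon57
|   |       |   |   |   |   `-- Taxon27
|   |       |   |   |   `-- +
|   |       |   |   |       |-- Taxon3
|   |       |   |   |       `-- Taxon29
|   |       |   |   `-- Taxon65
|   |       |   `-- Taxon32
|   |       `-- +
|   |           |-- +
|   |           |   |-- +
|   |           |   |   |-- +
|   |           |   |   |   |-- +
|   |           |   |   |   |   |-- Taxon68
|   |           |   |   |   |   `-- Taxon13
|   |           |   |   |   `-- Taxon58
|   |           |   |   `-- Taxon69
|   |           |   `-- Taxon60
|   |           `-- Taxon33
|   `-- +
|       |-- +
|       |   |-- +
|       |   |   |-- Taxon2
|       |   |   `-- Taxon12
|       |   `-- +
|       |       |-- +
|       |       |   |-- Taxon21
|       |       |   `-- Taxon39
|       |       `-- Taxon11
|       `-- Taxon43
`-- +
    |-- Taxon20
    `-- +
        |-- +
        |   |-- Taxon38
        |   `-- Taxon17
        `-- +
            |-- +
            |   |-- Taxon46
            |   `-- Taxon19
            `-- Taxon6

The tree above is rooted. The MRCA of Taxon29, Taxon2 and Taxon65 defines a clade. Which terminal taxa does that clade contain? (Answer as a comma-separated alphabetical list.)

Taxon11, Taxon12, Taxon13, Taxon14, Taxon2, Taxon21, Taxon27, Taxon29, Taxon3, Taxon30, Taxon32, Taxon33, Taxon39, Taxon43, Taxon57, Taxon58, Taxon60, Taxon65, Taxon68, Taxon69, Taxon70

Tracing Taxon29: it sits inside (Taxon3,Taxon29).
Tracing Taxon2: it sits inside (Taxon2,Taxon12).
Tracing Taxon65: it sits inside (((Taxon57,Taxon27),(Taxon3,Taxon29)),Taxon65).
The smallest clade enclosing all 3 is ((((Taxon30,Taxon70),Taxon14),(((((Taxon57,Taxon27),(Taxon3,Taxon29)),Taxon65),Taxon32),(((((Taxon68,Taxon13),Taxon58),Taxon69),Taxon60),Taxon33))),(((Taxon2,Taxon12),((Taxon21,Taxon39),Taxon11)),Taxon43)); the answer is its 21 terminal taxa in alphabetical order.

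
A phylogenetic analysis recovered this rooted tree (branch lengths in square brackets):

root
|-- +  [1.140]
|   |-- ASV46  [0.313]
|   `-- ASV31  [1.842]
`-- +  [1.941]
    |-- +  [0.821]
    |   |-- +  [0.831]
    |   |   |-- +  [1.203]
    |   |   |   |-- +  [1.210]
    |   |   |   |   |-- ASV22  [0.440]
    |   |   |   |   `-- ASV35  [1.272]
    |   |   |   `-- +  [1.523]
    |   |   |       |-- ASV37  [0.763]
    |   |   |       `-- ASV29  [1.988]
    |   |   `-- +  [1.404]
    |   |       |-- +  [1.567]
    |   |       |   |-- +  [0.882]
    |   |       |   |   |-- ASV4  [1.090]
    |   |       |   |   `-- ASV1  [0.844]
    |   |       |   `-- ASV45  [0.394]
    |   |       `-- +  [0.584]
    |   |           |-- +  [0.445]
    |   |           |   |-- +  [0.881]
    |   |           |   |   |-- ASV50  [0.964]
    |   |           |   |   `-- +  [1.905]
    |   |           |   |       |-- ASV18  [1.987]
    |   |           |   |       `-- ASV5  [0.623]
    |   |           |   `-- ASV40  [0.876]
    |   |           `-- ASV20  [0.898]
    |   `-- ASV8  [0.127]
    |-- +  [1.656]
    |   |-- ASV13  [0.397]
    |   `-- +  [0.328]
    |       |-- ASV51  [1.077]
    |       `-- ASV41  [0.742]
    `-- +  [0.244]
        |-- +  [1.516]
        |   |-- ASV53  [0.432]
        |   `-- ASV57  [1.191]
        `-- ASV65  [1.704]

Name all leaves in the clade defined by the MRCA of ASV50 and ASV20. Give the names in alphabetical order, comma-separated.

ASV18, ASV20, ASV40, ASV5, ASV50

Tracing ASV50: it sits inside (ASV50,(ASV18,ASV5)).
Tracing ASV20: it sits inside (((ASV50,(ASV18,ASV5)),ASV40),ASV20).
The smallest clade enclosing both is (((ASV50,(ASV18,ASV5)),ASV40),ASV20); the answer is its 5 terminal taxa in alphabetical order.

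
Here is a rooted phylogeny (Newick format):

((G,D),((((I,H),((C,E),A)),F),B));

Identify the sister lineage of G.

D

G attaches to the tree at the node subtending (G,D).
The other lineage descending from that same node — the sister group — is the single tip D.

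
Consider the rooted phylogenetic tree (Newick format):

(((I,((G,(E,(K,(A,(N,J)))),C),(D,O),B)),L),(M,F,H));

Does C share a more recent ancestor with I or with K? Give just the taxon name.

K

The MRCA of C and K subtends (G,(E,(K,(A,(N,J)))),C) (7 taxa).
The MRCA of C and I subtends (I,((G,(E,(K,(A,(N,J)))),C),(D,O),B)) (11 taxa).
The first is nested inside the second, so C shares a more recent common ancestor with K.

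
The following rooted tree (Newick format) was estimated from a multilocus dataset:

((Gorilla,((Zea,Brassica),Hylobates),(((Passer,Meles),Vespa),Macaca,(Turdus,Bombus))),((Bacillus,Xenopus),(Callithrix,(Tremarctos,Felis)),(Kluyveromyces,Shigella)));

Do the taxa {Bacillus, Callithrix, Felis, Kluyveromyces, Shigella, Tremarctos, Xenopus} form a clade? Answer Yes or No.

The most recent common ancestor of these taxa subtends ((Bacillus,Xenopus),(Callithrix,(Tremarctos,Felis)),(Kluyveromyces,Shigella)).
That clade has exactly 7 tips — every listed taxon and nothing else — so the group is monophyletic.

Yes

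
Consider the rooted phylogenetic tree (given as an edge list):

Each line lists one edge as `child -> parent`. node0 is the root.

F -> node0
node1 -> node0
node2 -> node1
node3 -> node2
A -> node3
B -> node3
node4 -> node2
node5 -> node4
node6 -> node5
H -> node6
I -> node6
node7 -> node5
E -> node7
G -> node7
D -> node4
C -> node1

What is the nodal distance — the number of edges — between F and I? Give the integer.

7

The MRCA of F and I is the root of the tree.
From F up to that node: 1 branch. From I up to the same node: 6 branches. Total: 1 + 6 = 7.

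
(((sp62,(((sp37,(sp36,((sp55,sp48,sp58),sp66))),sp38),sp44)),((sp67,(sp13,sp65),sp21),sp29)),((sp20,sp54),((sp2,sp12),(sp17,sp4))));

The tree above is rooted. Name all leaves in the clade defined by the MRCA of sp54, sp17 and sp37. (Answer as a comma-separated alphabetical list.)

sp12, sp13, sp17, sp2, sp20, sp21, sp29, sp36, sp37, sp38, sp4, sp44, sp48, sp54, sp55, sp58, sp62, sp65, sp66, sp67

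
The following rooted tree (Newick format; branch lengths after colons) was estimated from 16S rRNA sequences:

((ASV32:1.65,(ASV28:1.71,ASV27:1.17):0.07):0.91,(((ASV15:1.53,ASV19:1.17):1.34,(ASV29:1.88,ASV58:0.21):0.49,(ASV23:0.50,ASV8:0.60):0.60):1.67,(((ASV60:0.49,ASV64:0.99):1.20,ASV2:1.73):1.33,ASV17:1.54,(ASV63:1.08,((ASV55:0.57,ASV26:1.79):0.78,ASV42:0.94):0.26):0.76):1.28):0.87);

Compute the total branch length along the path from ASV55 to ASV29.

7.69

The path runs ASV55 → … → MRCA → … → ASV29; the MRCA is the node subtending (((ASV15,ASV19),(ASV29,ASV58),(ASV23,ASV8)),(((ASV60,ASV64),ASV2),ASV17,(ASV63,((ASV55,ASV26),ASV42)))).
Branch lengths along that path: 0.57 + 0.78 + 0.26 + 0.76 + 1.28 + 1.67 + 0.49 + 1.88 = 7.69.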